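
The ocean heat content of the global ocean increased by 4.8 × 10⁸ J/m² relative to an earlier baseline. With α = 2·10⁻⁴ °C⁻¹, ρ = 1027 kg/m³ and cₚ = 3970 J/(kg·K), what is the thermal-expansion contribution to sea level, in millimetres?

23.5 mm

Δh = αQ/(ρcₚ) = 2×10⁻⁴ × 4.8×10⁸ / (1027 × 3970) ≈ 0.023546 m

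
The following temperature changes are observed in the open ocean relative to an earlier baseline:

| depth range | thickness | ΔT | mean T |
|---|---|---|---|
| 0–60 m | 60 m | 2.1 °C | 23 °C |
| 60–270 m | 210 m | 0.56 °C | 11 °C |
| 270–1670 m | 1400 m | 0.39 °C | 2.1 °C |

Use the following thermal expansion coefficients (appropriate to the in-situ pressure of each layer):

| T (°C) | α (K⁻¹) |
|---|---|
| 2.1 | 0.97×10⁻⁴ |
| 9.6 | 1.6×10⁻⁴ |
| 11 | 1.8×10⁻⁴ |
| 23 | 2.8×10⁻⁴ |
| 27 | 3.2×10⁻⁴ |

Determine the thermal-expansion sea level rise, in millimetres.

109 mm of thermosteric rise

Layer 1 at 23 °C → α = 2.8×10⁻⁴ K⁻¹
Layer 2 at 11 °C → α = 1.8×10⁻⁴ K⁻¹
Layer 3 at 2.1 °C → α = 0.97×10⁻⁴ K⁻¹
0–60 m: 2.8×10⁻⁴ × 60 × 2.1 = 0.03528 m
Layer 2: 0.56 × 210 × 1.8×10⁻⁴ = 0.021168 m
270–1670 m: 1400 × 0.39 × 0.97×10⁻⁴ = 0.052962 m
Δh = 0.03528 + 0.021168 + 0.052962 = 0.10941 m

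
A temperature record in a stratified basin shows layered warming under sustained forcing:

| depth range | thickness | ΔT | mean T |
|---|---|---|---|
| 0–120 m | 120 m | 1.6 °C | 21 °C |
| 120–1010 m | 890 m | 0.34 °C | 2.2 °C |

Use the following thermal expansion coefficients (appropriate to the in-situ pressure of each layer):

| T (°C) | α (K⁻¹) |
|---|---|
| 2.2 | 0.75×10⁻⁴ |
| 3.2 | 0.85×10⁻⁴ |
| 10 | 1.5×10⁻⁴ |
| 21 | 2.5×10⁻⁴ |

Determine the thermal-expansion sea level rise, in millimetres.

Layer 1 at 21 °C → α = 2.5×10⁻⁴ K⁻¹
Layer 2 at 2.2 °C → α = 0.75×10⁻⁴ K⁻¹
0–120 m: 120 × 2.5×10⁻⁴ × 1.6 = 0.04800 m
Layer 2: 0.75×10⁻⁴ × 0.34 × 890 = 0.022695 m
Δh = 0.04800 + 0.022695 = 0.070695 m

Δh ≈ 70.7 mm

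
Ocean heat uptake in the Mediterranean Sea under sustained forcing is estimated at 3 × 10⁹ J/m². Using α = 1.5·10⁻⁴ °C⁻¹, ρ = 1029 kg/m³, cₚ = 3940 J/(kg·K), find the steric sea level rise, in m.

Δh ≈ 0.11 m

Δh = αQ/(ρcₚ) = 1.5×10⁻⁴ × 3×10⁹ / (1029 × 3940) ≈ 0.11099 m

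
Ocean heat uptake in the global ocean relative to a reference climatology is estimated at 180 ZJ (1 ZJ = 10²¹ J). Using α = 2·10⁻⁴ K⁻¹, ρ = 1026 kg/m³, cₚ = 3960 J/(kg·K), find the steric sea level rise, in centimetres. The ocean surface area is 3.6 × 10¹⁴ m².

Per unit area: Q = 180×10²¹ / (3.6×10¹⁴) = 5×10⁸ J/m²
Δh = αQ/(ρcₚ) = 2×10⁻⁴ × 5×10⁸ / (1026 × 3960) ≈ 0.024613 m

Δh ≈ 2.46 cm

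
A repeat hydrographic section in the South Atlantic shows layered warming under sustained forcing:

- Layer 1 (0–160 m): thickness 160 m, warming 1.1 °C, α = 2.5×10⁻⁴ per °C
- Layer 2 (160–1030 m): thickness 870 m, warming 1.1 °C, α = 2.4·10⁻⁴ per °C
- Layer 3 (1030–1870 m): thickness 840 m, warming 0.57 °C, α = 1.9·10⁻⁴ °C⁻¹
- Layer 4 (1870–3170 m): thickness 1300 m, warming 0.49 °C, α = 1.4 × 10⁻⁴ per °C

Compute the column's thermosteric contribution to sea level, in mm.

0–160 m: 160 × 2.5×10⁻⁴ × 1.1 = 0.04400 m
1.1 × 2.4×10⁻⁴ × 870 = 0.22968 m
840 × 0.57 × 1.9×10⁻⁴ = 0.090972 m
1870–3170 m: 1300 × 0.49 × 1.4×10⁻⁴ = 0.08918 m
Δh = 0.04400 + 0.22968 + 0.090972 + 0.08918 = 0.453832 m ≈ 454 mm

454 mm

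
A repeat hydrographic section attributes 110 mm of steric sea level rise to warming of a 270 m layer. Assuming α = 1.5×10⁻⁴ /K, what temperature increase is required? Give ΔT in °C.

ΔT = Δh/(αH) = 0.11 / (1.5×10⁻⁴ × 270) ≈ 2.716 °C

2.7 °C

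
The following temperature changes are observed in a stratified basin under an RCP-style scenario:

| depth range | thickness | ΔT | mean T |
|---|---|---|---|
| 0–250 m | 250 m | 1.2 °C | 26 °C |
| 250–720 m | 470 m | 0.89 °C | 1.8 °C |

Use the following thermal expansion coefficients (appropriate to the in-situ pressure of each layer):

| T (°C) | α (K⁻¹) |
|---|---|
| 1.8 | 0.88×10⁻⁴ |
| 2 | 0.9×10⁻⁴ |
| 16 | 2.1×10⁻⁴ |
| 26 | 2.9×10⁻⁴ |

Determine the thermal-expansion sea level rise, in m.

Layer 1 at 26 °C → α = 2.9×10⁻⁴ K⁻¹
Layer 2 at 1.8 °C → α = 0.88×10⁻⁴ K⁻¹
2.9×10⁻⁴ × 1.2 × 250 = 0.08700 m
250–720 m: 0.89 × 0.88×10⁻⁴ × 470 = 0.0368104 m
Δh = 0.08700 + 0.0368104 = 0.1238104 m

Δh = 0.124 m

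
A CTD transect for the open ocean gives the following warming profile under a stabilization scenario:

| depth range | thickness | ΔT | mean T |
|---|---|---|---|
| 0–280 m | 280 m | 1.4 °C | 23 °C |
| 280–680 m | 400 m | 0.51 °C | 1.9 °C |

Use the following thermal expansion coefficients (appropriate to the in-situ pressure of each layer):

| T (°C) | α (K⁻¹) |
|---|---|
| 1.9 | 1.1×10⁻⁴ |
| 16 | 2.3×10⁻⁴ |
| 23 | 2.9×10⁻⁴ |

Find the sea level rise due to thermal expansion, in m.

Layer 1 at 23 °C → α = 2.9×10⁻⁴ K⁻¹
Layer 2 at 1.9 °C → α = 1.1×10⁻⁴ K⁻¹
280 × 1.4 × 2.9×10⁻⁴ = 0.11368 m
Layer 2: 1.1×10⁻⁴ × 0.51 × 400 = 0.02244 m
Δh = 0.11368 + 0.02244 = 0.13612 m ≈ 0.136 m

Δh = 0.136 m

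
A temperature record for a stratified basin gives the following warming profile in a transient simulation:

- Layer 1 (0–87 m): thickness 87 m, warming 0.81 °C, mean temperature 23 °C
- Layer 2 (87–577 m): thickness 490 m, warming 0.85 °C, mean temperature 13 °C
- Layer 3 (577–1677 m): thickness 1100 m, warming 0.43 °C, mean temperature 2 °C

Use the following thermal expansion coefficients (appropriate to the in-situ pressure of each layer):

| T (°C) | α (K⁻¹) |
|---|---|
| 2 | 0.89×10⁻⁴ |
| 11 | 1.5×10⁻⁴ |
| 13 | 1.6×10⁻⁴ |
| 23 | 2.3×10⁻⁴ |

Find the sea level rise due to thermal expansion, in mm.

125 mm of thermosteric rise

Layer 1 at 23 °C → α = 2.3×10⁻⁴ K⁻¹
Layer 2 at 13 °C → α = 1.6×10⁻⁴ K⁻¹
Layer 3 at 2 °C → α = 0.89×10⁻⁴ K⁻¹
87 × 0.81 × 2.3×10⁻⁴ = 0.0162081 m
87–577 m: 490 × 0.85 × 1.6×10⁻⁴ = 0.06664 m
0.89×10⁻⁴ × 1100 × 0.43 = 0.042097 m
Δh = 0.0162081 + 0.06664 + 0.042097 = 0.1249451 m ≈ 125 mm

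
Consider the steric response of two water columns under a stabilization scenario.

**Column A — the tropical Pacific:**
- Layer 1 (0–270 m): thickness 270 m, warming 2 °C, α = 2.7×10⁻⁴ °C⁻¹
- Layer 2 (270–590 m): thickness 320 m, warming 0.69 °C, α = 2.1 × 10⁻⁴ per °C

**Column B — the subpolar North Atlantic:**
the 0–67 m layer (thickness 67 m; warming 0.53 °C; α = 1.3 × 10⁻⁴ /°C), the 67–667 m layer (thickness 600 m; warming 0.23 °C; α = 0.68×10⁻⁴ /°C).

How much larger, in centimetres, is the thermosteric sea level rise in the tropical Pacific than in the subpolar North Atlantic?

A 0–270 m: 2.7×10⁻⁴ × 270 × 2 = 0.14580 m
A 320 × 2.1×10⁻⁴ × 0.69 = 0.046368 m
A total: 0.192168 m
B 0–67 m: 1.3×10⁻⁴ × 0.53 × 67 = 0.0046163 m
B Layer 2: 600 × 0.68×10⁻⁴ × 0.23 = 0.009384 m
B total: 0.0140003 m
Difference: 0.192168 − 0.0140003 = 0.1781677 m

17.8 cm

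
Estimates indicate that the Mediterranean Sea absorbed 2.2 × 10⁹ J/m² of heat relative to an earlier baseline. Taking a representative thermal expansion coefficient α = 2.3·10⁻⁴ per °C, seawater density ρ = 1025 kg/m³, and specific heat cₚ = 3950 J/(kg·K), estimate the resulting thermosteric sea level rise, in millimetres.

Δh = αQ/(ρcₚ) = 2.3×10⁻⁴ × 2.2×10⁹ / (1025 × 3950) ≈ 0.12498 m

Δh ≈ 120 mm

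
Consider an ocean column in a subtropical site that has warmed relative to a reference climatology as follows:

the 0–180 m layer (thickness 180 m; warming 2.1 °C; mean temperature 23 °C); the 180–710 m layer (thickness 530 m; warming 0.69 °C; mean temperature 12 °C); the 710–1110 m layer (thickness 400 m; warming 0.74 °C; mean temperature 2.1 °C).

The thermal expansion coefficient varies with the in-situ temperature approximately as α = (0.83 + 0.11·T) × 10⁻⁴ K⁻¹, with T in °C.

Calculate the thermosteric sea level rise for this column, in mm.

Layer 1: α = (0.83 + 0.11×23)×10⁻⁴ = 3.36×10⁻⁴ K⁻¹
Layer 2: α = (0.83 + 0.11×12)×10⁻⁴ = 2.15×10⁻⁴ K⁻¹
Layer 3: α = (0.83 + 0.11×2.1)×10⁻⁴ = 1.061×10⁻⁴ K⁻¹
Layer 1: 180 × 3.36×10⁻⁴ × 2.1 = 0.127008 m
180–710 m: 530 × 0.69 × 2.15×10⁻⁴ = 0.0786255 m
Layer 3: 1.061×10⁻⁴ × 400 × 0.74 = 0.0314056 m
Δh = 0.127008 + 0.0786255 + 0.0314056 = 0.2370391 m

237 mm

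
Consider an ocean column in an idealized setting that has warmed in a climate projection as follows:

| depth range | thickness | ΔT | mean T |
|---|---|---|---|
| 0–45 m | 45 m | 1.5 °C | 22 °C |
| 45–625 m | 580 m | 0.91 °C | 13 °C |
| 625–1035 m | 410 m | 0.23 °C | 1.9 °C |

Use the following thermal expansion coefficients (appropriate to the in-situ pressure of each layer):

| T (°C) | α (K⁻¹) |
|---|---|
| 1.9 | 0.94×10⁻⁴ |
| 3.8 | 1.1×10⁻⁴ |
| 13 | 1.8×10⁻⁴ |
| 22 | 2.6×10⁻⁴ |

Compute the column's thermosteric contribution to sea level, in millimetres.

120 mm of thermosteric rise

Layer 1 at 22 °C → α = 2.6×10⁻⁴ K⁻¹
Layer 2 at 13 °C → α = 1.8×10⁻⁴ K⁻¹
Layer 3 at 1.9 °C → α = 0.94×10⁻⁴ K⁻¹
Layer 1: 1.5 × 45 × 2.6×10⁻⁴ = 0.01755 m
45–625 m: 1.8×10⁻⁴ × 0.91 × 580 = 0.095004 m
625–1035 m: 0.23 × 0.94×10⁻⁴ × 410 = 0.0088642 m
Δh = 0.01755 + 0.095004 + 0.0088642 = 0.1214182 m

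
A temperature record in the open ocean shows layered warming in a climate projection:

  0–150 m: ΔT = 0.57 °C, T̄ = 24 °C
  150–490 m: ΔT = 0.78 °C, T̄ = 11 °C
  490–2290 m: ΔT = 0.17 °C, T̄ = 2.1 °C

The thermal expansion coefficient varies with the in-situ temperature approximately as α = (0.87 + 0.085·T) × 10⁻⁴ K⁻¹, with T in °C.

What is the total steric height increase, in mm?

Layer 1: α = (0.87 + 0.085×24)×10⁻⁴ = 2.91×10⁻⁴ K⁻¹
Layer 2: α = (0.87 + 0.085×11)×10⁻⁴ = 1.805×10⁻⁴ K⁻¹
Layer 3: α = (0.87 + 0.085×2.1)×10⁻⁴ = 1.0485×10⁻⁴ K⁻¹
0–150 m: 0.57 × 2.91×10⁻⁴ × 150 = 0.0248805 m
Layer 2: 1.805×10⁻⁴ × 340 × 0.78 = 0.0478686 m
490–2290 m: 1.0485×10⁻⁴ × 0.17 × 1800 = 0.0320841 m
Δh = 0.0248805 + 0.0478686 + 0.0320841 = 0.1048332 m ≈ 105 mm

105 mm of thermosteric rise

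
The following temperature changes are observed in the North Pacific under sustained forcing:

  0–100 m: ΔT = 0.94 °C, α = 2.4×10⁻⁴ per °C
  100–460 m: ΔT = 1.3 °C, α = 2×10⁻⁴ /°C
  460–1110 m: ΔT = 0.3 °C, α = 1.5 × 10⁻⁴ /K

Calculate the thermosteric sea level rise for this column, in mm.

Layer 1: 100 × 2.4×10⁻⁴ × 0.94 = 0.02256 m
100–460 m: 2×10⁻⁴ × 1.3 × 360 = 0.09360 m
Layer 3: 0.3 × 1.5×10⁻⁴ × 650 = 0.02925 m
Δh = 0.02256 + 0.09360 + 0.02925 = 0.14541 m

Δh = 150 mm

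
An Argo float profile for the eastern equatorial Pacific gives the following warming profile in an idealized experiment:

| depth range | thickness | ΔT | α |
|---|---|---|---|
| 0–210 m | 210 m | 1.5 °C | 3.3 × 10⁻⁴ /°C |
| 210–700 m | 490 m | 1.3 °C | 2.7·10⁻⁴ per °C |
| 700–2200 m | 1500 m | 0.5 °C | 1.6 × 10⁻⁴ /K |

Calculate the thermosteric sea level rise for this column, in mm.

Layer 1: 210 × 1.5 × 3.3×10⁻⁴ = 0.10395 m
210–700 m: 490 × 1.3 × 2.7×10⁻⁴ = 0.17199 m
Layer 3: 0.5 × 1.6×10⁻⁴ × 1500 = 0.12000 m
Δh = 0.10395 + 0.17199 + 0.12000 = 0.39594 m ≈ 396 mm

about 396 mm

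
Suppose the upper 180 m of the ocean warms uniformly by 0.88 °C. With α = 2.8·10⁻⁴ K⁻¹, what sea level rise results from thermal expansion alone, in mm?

Δh = αΔT·H = 2.8×10⁻⁴ × 0.88 × 180 = 0.044352 m

44.4 mm of thermosteric rise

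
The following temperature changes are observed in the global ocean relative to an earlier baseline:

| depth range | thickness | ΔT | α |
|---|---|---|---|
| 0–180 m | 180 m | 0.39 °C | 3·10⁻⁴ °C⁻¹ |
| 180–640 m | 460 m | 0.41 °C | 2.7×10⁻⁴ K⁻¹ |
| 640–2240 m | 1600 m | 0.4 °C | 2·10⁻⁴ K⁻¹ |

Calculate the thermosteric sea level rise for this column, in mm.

Layer 1: 3×10⁻⁴ × 180 × 0.39 = 0.02106 m
180–640 m: 460 × 2.7×10⁻⁴ × 0.41 = 0.050922 m
640–2240 m: 1600 × 2×10⁻⁴ × 0.4 = 0.12800 m
Δh = 0.02106 + 0.050922 + 0.12800 = 0.199982 m

200 mm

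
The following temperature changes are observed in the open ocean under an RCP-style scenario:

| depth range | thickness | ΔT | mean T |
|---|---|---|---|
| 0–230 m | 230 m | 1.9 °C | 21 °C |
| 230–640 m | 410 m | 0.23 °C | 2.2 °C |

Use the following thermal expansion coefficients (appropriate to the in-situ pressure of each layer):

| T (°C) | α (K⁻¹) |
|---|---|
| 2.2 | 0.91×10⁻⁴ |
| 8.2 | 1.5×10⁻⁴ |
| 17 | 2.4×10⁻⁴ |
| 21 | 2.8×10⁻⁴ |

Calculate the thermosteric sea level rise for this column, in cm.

13.1 cm

Layer 1 at 21 °C → α = 2.8×10⁻⁴ K⁻¹
Layer 2 at 2.2 °C → α = 0.91×10⁻⁴ K⁻¹
230 × 1.9 × 2.8×10⁻⁴ = 0.12236 m
230–640 m: 0.23 × 410 × 0.91×10⁻⁴ = 0.0085813 m
Δh = 0.12236 + 0.0085813 = 0.1309413 m ≈ 13.1 cm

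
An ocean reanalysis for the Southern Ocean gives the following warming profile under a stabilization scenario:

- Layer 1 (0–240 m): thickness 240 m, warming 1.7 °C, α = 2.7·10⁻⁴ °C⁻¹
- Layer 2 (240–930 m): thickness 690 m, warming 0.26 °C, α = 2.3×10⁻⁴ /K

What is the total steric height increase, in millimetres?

1.7 × 2.7×10⁻⁴ × 240 = 0.11016 m
240–930 m: 690 × 0.26 × 2.3×10⁻⁴ = 0.041262 m
Δh = 0.11016 + 0.041262 = 0.151422 m

151 mm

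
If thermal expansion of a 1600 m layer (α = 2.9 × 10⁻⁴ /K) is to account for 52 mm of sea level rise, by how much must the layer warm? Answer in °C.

ΔT ≈ 0.112 °C

ΔT = Δh/(αH) = 0.052 / (2.9×10⁻⁴ × 1600) ≈ 0.1121 °C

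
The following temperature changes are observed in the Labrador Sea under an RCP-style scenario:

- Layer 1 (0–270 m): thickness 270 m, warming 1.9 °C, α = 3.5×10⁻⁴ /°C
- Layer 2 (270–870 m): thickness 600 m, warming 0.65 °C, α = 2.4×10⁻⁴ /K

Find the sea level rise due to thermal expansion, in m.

0–270 m: 3.5×10⁻⁴ × 1.9 × 270 = 0.17955 m
0.65 × 600 × 2.4×10⁻⁴ = 0.09360 m
Δh = 0.17955 + 0.09360 = 0.27315 m

Δh ≈ 0.273 m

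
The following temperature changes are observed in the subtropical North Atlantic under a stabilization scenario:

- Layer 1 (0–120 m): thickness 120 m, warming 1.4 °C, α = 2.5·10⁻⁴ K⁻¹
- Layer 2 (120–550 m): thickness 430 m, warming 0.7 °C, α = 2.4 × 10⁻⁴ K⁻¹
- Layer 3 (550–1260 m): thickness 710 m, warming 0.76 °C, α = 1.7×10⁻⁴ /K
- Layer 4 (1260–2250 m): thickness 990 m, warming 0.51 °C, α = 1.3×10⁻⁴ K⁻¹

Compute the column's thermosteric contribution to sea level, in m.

0.272 m

0–120 m: 120 × 1.4 × 2.5×10⁻⁴ = 0.04200 m
430 × 2.4×10⁻⁴ × 0.7 = 0.07224 m
Layer 3: 710 × 1.7×10⁻⁴ × 0.76 = 0.091732 m
990 × 1.3×10⁻⁴ × 0.51 = 0.065637 m
Δh = 0.04200 + 0.07224 + 0.091732 + 0.065637 = 0.271609 m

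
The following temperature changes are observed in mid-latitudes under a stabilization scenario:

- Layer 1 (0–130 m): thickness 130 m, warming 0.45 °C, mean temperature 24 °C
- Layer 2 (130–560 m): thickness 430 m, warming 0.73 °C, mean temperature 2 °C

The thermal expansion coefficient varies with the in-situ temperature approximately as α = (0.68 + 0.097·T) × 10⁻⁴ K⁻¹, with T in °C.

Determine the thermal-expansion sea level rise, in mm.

45 mm of thermosteric rise

Layer 1: α = (0.68 + 0.097×24)×10⁻⁴ = 3.008×10⁻⁴ K⁻¹
Layer 2: α = (0.68 + 0.097×2)×10⁻⁴ = 0.874×10⁻⁴ K⁻¹
Layer 1: 130 × 3.008×10⁻⁴ × 0.45 = 0.0175968 m
430 × 0.874×10⁻⁴ × 0.73 = 0.02743486 m
Δh = 0.0175968 + 0.02743486 = 0.04503166 m ≈ 45 mm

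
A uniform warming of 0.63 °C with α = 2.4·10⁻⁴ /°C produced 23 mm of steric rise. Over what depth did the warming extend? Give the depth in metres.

H ≈ 152 m

H = Δh/(αΔT) = 0.023 / (2.4×10⁻⁴ × 0.63) ≈ 152.1 m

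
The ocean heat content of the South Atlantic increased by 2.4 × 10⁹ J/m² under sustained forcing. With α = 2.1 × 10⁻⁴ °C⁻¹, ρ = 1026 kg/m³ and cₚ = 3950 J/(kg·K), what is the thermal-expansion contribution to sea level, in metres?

0.124 m of thermosteric rise

Δh = αQ/(ρcₚ) = 2.1×10⁻⁴ × 2.4×10⁹ / (1026 × 3950) ≈ 0.12436 m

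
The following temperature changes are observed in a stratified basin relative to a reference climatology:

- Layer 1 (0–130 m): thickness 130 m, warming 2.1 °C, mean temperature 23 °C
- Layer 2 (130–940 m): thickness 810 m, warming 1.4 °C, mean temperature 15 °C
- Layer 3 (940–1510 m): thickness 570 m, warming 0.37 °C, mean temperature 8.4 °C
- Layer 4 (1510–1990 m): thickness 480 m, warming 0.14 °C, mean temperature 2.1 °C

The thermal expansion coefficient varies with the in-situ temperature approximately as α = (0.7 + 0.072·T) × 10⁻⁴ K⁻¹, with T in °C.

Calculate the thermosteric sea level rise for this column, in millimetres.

Layer 1: α = (0.7 + 0.072×23)×10⁻⁴ = 2.356×10⁻⁴ K⁻¹
Layer 2: α = (0.7 + 0.072×15)×10⁻⁴ = 1.78×10⁻⁴ K⁻¹
Layer 3: α = (0.7 + 0.072×8.4)×10⁻⁴ = 1.3048×10⁻⁴ K⁻¹
Layer 4: α = (0.7 + 0.072×2.1)×10⁻⁴ = 0.8512×10⁻⁴ K⁻¹
0–130 m: 130 × 2.1 × 2.356×10⁻⁴ = 0.0643188 m
Layer 2: 1.78×10⁻⁴ × 810 × 1.4 = 0.201852 m
940–1510 m: 570 × 0.37 × 1.3048×10⁻⁴ = 0.027518232 m
Layer 4: 480 × 0.8512×10⁻⁴ × 0.14 = 0.005720064 m
Δh = 0.0643188 + 0.201852 + 0.027518232 + 0.005720064 = 0.299409096 m

about 300 mm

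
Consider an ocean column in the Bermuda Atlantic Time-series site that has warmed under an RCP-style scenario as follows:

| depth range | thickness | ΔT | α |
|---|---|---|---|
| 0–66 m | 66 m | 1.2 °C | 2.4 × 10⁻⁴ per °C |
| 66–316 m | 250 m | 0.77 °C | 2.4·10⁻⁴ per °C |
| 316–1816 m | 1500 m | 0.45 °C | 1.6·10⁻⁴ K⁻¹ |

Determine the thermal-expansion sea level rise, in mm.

2.4×10⁻⁴ × 1.2 × 66 = 0.019008 m
66–316 m: 0.77 × 250 × 2.4×10⁻⁴ = 0.04620 m
1500 × 1.6×10⁻⁴ × 0.45 = 0.10800 m
Δh = 0.019008 + 0.04620 + 0.10800 = 0.173208 m

173 mm of thermosteric rise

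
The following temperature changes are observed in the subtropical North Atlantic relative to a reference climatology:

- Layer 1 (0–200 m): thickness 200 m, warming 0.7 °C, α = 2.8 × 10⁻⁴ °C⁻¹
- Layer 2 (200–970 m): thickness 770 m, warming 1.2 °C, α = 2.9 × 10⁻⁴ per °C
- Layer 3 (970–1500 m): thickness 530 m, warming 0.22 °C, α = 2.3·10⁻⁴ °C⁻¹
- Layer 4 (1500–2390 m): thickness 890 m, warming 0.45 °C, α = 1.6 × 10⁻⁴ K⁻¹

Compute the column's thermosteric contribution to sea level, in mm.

about 398 mm

0–200 m: 0.7 × 2.8×10⁻⁴ × 200 = 0.03920 m
200–970 m: 770 × 1.2 × 2.9×10⁻⁴ = 0.26796 m
970–1500 m: 530 × 0.22 × 2.3×10⁻⁴ = 0.026818 m
890 × 0.45 × 1.6×10⁻⁴ = 0.06408 m
Δh = 0.03920 + 0.26796 + 0.026818 + 0.06408 = 0.398058 m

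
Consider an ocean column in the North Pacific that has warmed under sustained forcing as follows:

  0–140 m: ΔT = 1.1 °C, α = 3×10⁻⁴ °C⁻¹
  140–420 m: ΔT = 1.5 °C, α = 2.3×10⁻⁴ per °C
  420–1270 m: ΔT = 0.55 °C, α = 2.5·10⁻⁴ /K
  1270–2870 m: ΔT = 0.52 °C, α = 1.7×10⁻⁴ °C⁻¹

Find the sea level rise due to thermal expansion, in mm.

1.1 × 140 × 3×10⁻⁴ = 0.04620 m
280 × 1.5 × 2.3×10⁻⁴ = 0.09660 m
0.55 × 850 × 2.5×10⁻⁴ = 0.116875 m
Layer 4: 0.52 × 1.7×10⁻⁴ × 1600 = 0.14144 m
Δh = 0.04620 + 0.09660 + 0.116875 + 0.14144 = 0.401115 m

401 mm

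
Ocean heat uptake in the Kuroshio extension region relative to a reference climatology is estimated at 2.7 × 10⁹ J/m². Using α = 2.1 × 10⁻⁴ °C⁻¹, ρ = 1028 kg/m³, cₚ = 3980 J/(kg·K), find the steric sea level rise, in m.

Δh ≈ 0.14 m

Δh = αQ/(ρcₚ) = 2.1×10⁻⁴ × 2.7×10⁹ / (1028 × 3980) ≈ 0.13858 m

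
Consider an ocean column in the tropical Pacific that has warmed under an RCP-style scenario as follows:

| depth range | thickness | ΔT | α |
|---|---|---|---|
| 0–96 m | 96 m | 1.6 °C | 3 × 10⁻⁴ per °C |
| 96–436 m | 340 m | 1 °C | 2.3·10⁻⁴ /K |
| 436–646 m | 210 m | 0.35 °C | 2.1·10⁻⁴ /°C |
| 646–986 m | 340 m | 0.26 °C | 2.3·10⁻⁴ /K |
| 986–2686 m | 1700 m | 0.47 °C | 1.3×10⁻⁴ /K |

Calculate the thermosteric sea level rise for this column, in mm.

0–96 m: 3×10⁻⁴ × 96 × 1.6 = 0.04608 m
96–436 m: 340 × 1 × 2.3×10⁻⁴ = 0.07820 m
436–646 m: 210 × 2.1×10⁻⁴ × 0.35 = 0.015435 m
646–986 m: 0.26 × 2.3×10⁻⁴ × 340 = 0.020332 m
Layer 5: 1700 × 1.3×10⁻⁴ × 0.47 = 0.10387 m
Δh = 0.04608 + 0.07820 + 0.015435 + 0.020332 + 0.10387 = 0.263917 m ≈ 264 mm

264 mm of thermosteric rise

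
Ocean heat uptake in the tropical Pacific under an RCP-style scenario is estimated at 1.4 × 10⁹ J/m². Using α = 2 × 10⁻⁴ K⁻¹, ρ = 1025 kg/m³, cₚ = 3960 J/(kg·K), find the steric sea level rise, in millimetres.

Δh ≈ 69.0 mm

Δh = αQ/(ρcₚ) = 2×10⁻⁴ × 1.4×10⁹ / (1025 × 3960) ≈ 0.068983 m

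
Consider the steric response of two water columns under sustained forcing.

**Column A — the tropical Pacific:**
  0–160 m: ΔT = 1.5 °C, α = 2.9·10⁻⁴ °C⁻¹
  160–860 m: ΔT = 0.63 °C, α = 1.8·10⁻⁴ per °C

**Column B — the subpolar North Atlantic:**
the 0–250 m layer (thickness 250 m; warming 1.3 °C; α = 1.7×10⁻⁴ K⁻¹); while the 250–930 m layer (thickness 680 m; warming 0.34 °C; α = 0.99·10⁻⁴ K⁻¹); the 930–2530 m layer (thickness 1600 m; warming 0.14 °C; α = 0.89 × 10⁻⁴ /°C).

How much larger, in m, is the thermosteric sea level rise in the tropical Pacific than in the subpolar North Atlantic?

A 0–160 m: 160 × 1.5 × 2.9×10⁻⁴ = 0.06960 m
A Layer 2: 1.8×10⁻⁴ × 0.63 × 700 = 0.07938 m
A total: 0.14898 m
B 1.3 × 250 × 1.7×10⁻⁴ = 0.05525 m
B 250–930 m: 0.99×10⁻⁴ × 680 × 0.34 = 0.0228888 m
B 930–2530 m: 0.14 × 1600 × 0.89×10⁻⁴ = 0.019936 m
B total: 0.0980748 m
Difference: 0.14898 − 0.0980748 = 0.0509052 m

0.0509 m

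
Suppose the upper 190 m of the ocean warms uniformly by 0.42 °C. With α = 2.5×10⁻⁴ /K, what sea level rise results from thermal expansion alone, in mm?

20.0 mm of thermosteric rise

Δh = αΔT·H = 2.5×10⁻⁴ × 0.42 × 190 = 0.01995 m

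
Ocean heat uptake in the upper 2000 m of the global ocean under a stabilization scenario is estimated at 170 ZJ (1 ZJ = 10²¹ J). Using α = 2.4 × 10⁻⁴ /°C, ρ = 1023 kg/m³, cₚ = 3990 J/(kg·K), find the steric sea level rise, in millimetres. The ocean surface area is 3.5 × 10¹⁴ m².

about 29 mm

Per unit area: Q = 170×10²¹ / (3.5×10¹⁴) ≈ 4.857×10⁸ J/m²
Δh = αQ/(ρcₚ) = 2.4×10⁻⁴ × 4.857×10⁸ / (1023 × 3990) ≈ 0.028558 m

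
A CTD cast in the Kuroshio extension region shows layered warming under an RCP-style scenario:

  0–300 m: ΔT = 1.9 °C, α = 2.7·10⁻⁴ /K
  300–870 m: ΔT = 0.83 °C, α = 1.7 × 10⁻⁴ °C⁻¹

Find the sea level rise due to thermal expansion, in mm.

230 mm

Layer 1: 2.7×10⁻⁴ × 1.9 × 300 = 0.15390 m
570 × 1.7×10⁻⁴ × 0.83 = 0.080427 m
Δh = 0.15390 + 0.080427 = 0.234327 m ≈ 230 mm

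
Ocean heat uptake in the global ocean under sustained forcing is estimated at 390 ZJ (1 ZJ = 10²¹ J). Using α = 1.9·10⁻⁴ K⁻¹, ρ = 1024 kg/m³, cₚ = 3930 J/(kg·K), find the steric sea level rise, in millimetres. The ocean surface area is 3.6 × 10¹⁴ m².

Δh = 51 mm

Per unit area: Q = 390×10²¹ / (3.6×10¹⁴) ≈ 1.083×10⁹ J/m²
Δh = αQ/(ρcₚ) = 1.9×10⁻⁴ × 1.083×10⁹ / (1024 × 3930) ≈ 0.051132 m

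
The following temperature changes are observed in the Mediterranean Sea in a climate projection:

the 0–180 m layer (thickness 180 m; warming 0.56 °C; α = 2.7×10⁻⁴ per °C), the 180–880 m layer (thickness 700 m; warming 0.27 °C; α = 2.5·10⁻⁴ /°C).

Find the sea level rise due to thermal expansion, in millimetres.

74.5 mm of thermosteric rise

Layer 1: 2.7×10⁻⁴ × 180 × 0.56 = 0.027216 m
180–880 m: 2.5×10⁻⁴ × 0.27 × 700 = 0.04725 m
Δh = 0.027216 + 0.04725 = 0.074466 m ≈ 74.5 mm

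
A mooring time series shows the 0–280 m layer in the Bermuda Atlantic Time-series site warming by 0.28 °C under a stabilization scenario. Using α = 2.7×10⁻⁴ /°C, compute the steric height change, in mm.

Δh = 21 mm

Δh = αΔT·H = 2.7×10⁻⁴ × 0.28 × 280 = 0.021168 m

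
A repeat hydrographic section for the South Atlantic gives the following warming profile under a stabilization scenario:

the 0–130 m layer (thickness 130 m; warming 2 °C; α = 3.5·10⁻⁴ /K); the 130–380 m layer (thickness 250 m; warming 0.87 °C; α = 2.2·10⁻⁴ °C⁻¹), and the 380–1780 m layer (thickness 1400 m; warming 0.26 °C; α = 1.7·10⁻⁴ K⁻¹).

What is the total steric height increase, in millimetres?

Δh = 201 mm

3.5×10⁻⁴ × 130 × 2 = 0.09100 m
130–380 m: 2.2×10⁻⁴ × 0.87 × 250 = 0.04785 m
380–1780 m: 0.26 × 1.7×10⁻⁴ × 1400 = 0.06188 m
Δh = 0.09100 + 0.04785 + 0.06188 = 0.20073 m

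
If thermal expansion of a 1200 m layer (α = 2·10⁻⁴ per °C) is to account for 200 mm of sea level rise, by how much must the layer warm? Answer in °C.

about 0.833 °C

ΔT = Δh/(αH) = 0.2 / (2×10⁻⁴ × 1200) ≈ 0.8333 °C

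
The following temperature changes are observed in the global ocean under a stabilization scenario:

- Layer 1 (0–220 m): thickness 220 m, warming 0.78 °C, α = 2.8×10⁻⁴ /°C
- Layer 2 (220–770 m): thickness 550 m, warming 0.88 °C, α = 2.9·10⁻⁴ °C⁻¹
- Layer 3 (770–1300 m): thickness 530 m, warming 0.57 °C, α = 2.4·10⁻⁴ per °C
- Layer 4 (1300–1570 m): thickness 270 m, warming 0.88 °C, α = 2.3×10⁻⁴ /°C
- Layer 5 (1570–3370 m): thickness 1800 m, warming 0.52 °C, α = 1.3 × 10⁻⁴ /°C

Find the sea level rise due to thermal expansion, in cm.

Layer 1: 2.8×10⁻⁴ × 0.78 × 220 = 0.048048 m
Layer 2: 550 × 0.88 × 2.9×10⁻⁴ = 0.14036 m
770–1300 m: 2.4×10⁻⁴ × 0.57 × 530 = 0.072504 m
0.88 × 270 × 2.3×10⁻⁴ = 0.054648 m
1570–3370 m: 1800 × 0.52 × 1.3×10⁻⁴ = 0.12168 m
Δh = 0.048048 + 0.14036 + 0.072504 + 0.054648 + 0.12168 = 0.43724 m

Δh ≈ 43.7 cm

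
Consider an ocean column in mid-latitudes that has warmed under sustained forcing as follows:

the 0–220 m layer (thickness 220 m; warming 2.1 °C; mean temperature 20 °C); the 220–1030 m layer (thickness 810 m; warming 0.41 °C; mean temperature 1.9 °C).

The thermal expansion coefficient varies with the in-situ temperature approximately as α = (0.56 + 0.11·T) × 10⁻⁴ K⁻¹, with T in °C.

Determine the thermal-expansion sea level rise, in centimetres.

Layer 1: α = (0.56 + 0.11×20)×10⁻⁴ = 2.76×10⁻⁴ K⁻¹
Layer 2: α = (0.56 + 0.11×1.9)×10⁻⁴ = 0.769×10⁻⁴ K⁻¹
Layer 1: 220 × 2.76×10⁻⁴ × 2.1 = 0.127512 m
Layer 2: 0.41 × 0.769×10⁻⁴ × 810 = 0.02553849 m
Δh = 0.127512 + 0.02553849 = 0.15305049 m ≈ 15 cm

15 cm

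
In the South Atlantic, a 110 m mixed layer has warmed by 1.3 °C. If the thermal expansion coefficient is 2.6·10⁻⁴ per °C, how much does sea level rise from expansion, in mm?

Δh = αΔT·H = 2.6×10⁻⁴ × 1.3 × 110 = 0.03718 m

37.2 mm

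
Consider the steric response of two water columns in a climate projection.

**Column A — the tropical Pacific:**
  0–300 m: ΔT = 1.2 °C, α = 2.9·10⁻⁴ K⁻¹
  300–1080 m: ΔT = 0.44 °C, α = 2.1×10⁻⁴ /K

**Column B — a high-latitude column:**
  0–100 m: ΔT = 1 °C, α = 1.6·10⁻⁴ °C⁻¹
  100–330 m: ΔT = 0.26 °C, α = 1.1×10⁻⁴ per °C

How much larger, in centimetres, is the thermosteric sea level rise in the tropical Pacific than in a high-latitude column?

A Layer 1: 1.2 × 2.9×10⁻⁴ × 300 = 0.10440 m
A 300–1080 m: 780 × 0.44 × 2.1×10⁻⁴ = 0.072072 m
A total: 0.176472 m
B Layer 1: 1 × 1.6×10⁻⁴ × 100 = 0.01600 m
B Layer 2: 0.26 × 1.1×10⁻⁴ × 230 = 0.006578 m
B total: 0.022578 m
Difference: 0.176472 − 0.022578 = 0.153894 m

15.4 cm larger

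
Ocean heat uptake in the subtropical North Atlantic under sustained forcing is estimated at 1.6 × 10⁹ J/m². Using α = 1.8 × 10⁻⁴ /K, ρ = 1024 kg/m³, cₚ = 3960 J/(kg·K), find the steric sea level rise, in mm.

Δh = 71.0 mm

Δh = αQ/(ρcₚ) = 1.8×10⁻⁴ × 1.6×10⁹ / (1024 × 3960) ≈ 0.071023 m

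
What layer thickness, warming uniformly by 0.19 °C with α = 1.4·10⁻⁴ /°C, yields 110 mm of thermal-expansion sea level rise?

H ≈ 4100 m

H = Δh/(αΔT) = 0.11 / (1.4×10⁻⁴ × 0.19) ≈ 4135 m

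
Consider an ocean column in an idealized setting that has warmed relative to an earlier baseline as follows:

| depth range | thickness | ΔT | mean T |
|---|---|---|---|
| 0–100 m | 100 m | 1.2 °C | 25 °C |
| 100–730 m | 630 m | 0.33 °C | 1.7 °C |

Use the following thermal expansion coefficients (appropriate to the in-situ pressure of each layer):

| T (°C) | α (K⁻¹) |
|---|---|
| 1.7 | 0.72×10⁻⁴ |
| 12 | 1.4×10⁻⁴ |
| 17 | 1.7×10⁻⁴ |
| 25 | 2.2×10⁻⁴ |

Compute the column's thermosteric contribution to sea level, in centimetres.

4.14 cm

Layer 1 at 25 °C → α = 2.2×10⁻⁴ K⁻¹
Layer 2 at 1.7 °C → α = 0.72×10⁻⁴ K⁻¹
Layer 1: 2.2×10⁻⁴ × 1.2 × 100 = 0.02640 m
100–730 m: 0.33 × 630 × 0.72×10⁻⁴ = 0.0149688 m
Δh = 0.02640 + 0.0149688 = 0.0413688 m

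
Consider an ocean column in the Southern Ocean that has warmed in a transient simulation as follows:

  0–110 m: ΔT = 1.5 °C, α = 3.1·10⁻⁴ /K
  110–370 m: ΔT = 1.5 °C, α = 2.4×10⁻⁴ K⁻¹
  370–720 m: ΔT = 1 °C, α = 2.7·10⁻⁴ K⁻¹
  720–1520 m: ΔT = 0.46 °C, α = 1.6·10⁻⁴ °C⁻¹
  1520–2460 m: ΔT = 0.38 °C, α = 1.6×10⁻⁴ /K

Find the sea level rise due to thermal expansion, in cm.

Δh ≈ 36 cm

3.1×10⁻⁴ × 110 × 1.5 = 0.05115 m
110–370 m: 260 × 1.5 × 2.4×10⁻⁴ = 0.09360 m
Layer 3: 350 × 1 × 2.7×10⁻⁴ = 0.09450 m
1.6×10⁻⁴ × 800 × 0.46 = 0.05888 m
1520–2460 m: 1.6×10⁻⁴ × 0.38 × 940 = 0.057152 m
Δh = 0.05115 + 0.09360 + 0.09450 + 0.05888 + 0.057152 = 0.355282 m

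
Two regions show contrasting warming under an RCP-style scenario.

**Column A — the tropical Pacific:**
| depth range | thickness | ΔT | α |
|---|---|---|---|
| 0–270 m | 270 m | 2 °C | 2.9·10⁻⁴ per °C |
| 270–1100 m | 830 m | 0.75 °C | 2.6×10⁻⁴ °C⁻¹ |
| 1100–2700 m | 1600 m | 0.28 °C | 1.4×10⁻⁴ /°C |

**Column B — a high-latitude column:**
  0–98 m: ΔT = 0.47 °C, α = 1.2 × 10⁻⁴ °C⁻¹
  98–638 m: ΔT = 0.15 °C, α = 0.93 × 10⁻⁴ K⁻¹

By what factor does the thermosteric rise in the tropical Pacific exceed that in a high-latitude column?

a factor of 29

A Layer 1: 270 × 2 × 2.9×10⁻⁴ = 0.15660 m
A 830 × 2.6×10⁻⁴ × 0.75 = 0.16185 m
A 1.4×10⁻⁴ × 1600 × 0.28 = 0.06272 m
A total: 0.38117 m
B Layer 1: 98 × 1.2×10⁻⁴ × 0.47 = 0.0055272 m
B 0.15 × 540 × 0.93×10⁻⁴ = 0.007533 m
B total: 0.0130602 m
Ratio: 0.38117 / 0.0130602 ≈ 29.19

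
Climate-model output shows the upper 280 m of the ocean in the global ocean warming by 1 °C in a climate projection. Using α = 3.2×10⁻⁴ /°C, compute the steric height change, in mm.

Δh = αΔT·H = 3.2×10⁻⁴ × 1 × 280 = 0.08960 m

about 89.6 mm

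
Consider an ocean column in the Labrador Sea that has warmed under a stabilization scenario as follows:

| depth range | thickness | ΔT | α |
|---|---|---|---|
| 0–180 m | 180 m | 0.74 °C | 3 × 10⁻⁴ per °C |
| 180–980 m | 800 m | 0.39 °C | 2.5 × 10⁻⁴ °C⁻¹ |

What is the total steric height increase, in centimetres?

Layer 1: 180 × 3×10⁻⁴ × 0.74 = 0.03996 m
180–980 m: 2.5×10⁻⁴ × 0.39 × 800 = 0.07800 m
Δh = 0.03996 + 0.07800 = 0.11796 m

11.8 cm of thermosteric rise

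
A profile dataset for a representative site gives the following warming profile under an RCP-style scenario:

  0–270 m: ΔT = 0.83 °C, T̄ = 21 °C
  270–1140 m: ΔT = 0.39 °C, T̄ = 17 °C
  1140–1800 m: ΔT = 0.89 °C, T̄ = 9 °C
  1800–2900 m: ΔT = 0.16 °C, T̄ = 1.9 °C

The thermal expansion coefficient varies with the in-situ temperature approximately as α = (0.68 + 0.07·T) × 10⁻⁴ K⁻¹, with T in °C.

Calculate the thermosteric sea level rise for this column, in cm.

Δh = 20 cm

Layer 1: α = (0.68 + 0.07×21)×10⁻⁴ = 2.15×10⁻⁴ K⁻¹
Layer 2: α = (0.68 + 0.07×17)×10⁻⁴ = 1.87×10⁻⁴ K⁻¹
Layer 3: α = (0.68 + 0.07×9)×10⁻⁴ = 1.31×10⁻⁴ K⁻¹
Layer 4: α = (0.68 + 0.07×1.9)×10⁻⁴ = 0.813×10⁻⁴ K⁻¹
Layer 1: 2.15×10⁻⁴ × 0.83 × 270 = 0.0481815 m
270–1140 m: 870 × 0.39 × 1.87×10⁻⁴ = 0.0634491 m
0.89 × 660 × 1.31×10⁻⁴ = 0.0769494 m
Layer 4: 0.813×10⁻⁴ × 1100 × 0.16 = 0.0143088 m
Δh = 0.0481815 + 0.0634491 + 0.0769494 + 0.0143088 = 0.2028888 m ≈ 20 cm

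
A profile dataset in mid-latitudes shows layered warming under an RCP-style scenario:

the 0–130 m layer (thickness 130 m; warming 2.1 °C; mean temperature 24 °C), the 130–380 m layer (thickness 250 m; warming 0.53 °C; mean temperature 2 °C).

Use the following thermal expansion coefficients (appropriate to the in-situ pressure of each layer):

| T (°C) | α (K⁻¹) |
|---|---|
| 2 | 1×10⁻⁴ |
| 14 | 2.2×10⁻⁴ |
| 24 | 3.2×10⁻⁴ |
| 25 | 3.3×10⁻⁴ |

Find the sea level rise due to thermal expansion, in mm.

Δh ≈ 100 mm

Layer 1 at 24 °C → α = 3.2×10⁻⁴ K⁻¹
Layer 2 at 2 °C → α = 1×10⁻⁴ K⁻¹
Layer 1: 3.2×10⁻⁴ × 130 × 2.1 = 0.08736 m
130–380 m: 250 × 1×10⁻⁴ × 0.53 = 0.01325 m
Δh = 0.08736 + 0.01325 = 0.10061 m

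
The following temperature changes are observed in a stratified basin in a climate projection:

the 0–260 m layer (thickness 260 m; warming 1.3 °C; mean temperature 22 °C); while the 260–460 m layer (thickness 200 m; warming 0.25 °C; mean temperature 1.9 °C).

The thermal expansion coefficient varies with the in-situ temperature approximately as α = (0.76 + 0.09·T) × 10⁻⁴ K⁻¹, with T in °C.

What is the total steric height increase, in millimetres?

Layer 1: α = (0.76 + 0.09×22)×10⁻⁴ = 2.74×10⁻⁴ K⁻¹
Layer 2: α = (0.76 + 0.09×1.9)×10⁻⁴ = 0.931×10⁻⁴ K⁻¹
0–260 m: 1.3 × 2.74×10⁻⁴ × 260 = 0.092612 m
260–460 m: 200 × 0.25 × 0.931×10⁻⁴ = 0.004655 m
Δh = 0.092612 + 0.004655 = 0.097267 m

about 97 mm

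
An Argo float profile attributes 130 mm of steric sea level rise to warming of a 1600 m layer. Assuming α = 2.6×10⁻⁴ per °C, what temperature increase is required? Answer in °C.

0.313 °C

ΔT = Δh/(αH) = 0.13 / (2.6×10⁻⁴ × 1600) = 0.3125 °C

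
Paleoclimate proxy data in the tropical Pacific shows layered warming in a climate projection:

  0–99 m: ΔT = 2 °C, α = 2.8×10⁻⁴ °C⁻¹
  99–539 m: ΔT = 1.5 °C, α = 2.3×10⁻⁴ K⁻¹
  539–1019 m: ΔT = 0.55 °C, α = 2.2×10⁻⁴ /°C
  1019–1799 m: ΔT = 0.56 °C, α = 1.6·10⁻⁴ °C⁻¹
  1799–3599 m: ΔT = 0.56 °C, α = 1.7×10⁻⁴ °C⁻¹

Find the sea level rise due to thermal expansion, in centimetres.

0–99 m: 2 × 2.8×10⁻⁴ × 99 = 0.05544 m
99–539 m: 440 × 1.5 × 2.3×10⁻⁴ = 0.15180 m
480 × 2.2×10⁻⁴ × 0.55 = 0.05808 m
Layer 4: 0.56 × 1.6×10⁻⁴ × 780 = 0.069888 m
Layer 5: 1800 × 1.7×10⁻⁴ × 0.56 = 0.17136 m
Δh = 0.05544 + 0.15180 + 0.05808 + 0.069888 + 0.17136 = 0.506568 m

50.7 cm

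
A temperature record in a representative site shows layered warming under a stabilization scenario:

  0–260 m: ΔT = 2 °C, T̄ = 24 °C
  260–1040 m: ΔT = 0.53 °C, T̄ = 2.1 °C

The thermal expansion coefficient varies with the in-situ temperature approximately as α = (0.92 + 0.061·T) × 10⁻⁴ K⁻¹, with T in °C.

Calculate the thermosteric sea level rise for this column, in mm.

Δh ≈ 170 mm

Layer 1: α = (0.92 + 0.061×24)×10⁻⁴ = 2.384×10⁻⁴ K⁻¹
Layer 2: α = (0.92 + 0.061×2.1)×10⁻⁴ = 1.0481×10⁻⁴ K⁻¹
Layer 1: 260 × 2.384×10⁻⁴ × 2 = 0.123968 m
260–1040 m: 780 × 1.0481×10⁻⁴ × 0.53 = 0.043328454 m
Δh = 0.123968 + 0.043328454 = 0.167296454 m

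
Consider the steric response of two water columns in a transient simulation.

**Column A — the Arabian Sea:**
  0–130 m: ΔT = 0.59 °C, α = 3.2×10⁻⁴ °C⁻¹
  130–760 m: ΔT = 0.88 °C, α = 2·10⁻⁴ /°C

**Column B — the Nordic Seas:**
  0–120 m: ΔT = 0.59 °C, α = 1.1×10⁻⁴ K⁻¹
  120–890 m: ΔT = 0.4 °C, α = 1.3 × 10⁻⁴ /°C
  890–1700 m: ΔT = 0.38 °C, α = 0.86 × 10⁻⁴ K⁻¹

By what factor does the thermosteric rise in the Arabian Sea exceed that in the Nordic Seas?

1.8

A 0–130 m: 3.2×10⁻⁴ × 0.59 × 130 = 0.024544 m
A Layer 2: 0.88 × 630 × 2×10⁻⁴ = 0.11088 m
A total: 0.135424 m
B 0–120 m: 120 × 1.1×10⁻⁴ × 0.59 = 0.007788 m
B 770 × 1.3×10⁻⁴ × 0.4 = 0.04004 m
B Layer 3: 0.86×10⁻⁴ × 810 × 0.38 = 0.0264708 m
B total: 0.0742988 m
Ratio: 0.135424 / 0.0742988 ≈ 1.823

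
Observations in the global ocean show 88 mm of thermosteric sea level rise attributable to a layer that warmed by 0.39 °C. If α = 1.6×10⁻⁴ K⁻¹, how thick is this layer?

about 1400 m

H = Δh/(αΔT) = 0.088 / (1.6×10⁻⁴ × 0.39) ≈ 1410 m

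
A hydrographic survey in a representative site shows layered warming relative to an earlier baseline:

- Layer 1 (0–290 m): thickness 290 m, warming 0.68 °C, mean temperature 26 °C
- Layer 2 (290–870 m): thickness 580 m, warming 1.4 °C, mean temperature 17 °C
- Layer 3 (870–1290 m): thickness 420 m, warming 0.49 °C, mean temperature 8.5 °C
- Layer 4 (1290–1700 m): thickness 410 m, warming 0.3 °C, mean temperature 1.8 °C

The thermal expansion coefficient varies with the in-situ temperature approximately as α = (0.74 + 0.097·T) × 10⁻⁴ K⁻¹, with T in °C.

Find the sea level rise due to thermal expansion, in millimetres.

300 mm of thermosteric rise

Layer 1: α = (0.74 + 0.097×26)×10⁻⁴ = 3.262×10⁻⁴ K⁻¹
Layer 2: α = (0.74 + 0.097×17)×10⁻⁴ = 2.389×10⁻⁴ K⁻¹
Layer 3: α = (0.74 + 0.097×8.5)×10⁻⁴ = 1.5645×10⁻⁴ K⁻¹
Layer 4: α = (0.74 + 0.097×1.8)×10⁻⁴ = 0.9146×10⁻⁴ K⁻¹
0–290 m: 0.68 × 290 × 3.262×10⁻⁴ = 0.06432664 m
580 × 2.389×10⁻⁴ × 1.4 = 0.1939868 m
870–1290 m: 0.49 × 1.5645×10⁻⁴ × 420 = 0.03219741 m
Layer 4: 0.3 × 0.9146×10⁻⁴ × 410 = 0.01124958 m
Δh = 0.06432664 + 0.1939868 + 0.03219741 + 0.01124958 = 0.30176043 m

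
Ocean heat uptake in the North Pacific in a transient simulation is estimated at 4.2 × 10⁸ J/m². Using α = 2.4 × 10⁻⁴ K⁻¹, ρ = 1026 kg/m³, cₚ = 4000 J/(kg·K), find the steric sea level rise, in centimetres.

Δh = αQ/(ρcₚ) = 2.4×10⁻⁴ × 4.2×10⁸ / (1026 × 4000) ≈ 0.024561 m

Δh = 2.5 cm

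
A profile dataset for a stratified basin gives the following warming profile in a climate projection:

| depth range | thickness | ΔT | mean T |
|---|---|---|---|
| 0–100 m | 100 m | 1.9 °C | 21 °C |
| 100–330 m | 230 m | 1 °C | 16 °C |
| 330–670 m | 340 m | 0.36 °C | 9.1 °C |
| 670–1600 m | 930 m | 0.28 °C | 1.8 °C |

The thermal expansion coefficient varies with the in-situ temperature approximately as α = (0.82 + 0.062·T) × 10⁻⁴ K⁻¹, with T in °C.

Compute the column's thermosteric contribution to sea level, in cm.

about 12.3 cm

Layer 1: α = (0.82 + 0.062×21)×10⁻⁴ = 2.122×10⁻⁴ K⁻¹
Layer 2: α = (0.82 + 0.062×16)×10⁻⁴ = 1.812×10⁻⁴ K⁻¹
Layer 3: α = (0.82 + 0.062×9.1)×10⁻⁴ = 1.3842×10⁻⁴ K⁻¹
Layer 4: α = (0.82 + 0.062×1.8)×10⁻⁴ = 0.9316×10⁻⁴ K⁻¹
0–100 m: 100 × 1.9 × 2.122×10⁻⁴ = 0.040318 m
100–330 m: 230 × 1.812×10⁻⁴ × 1 = 0.041676 m
340 × 0.36 × 1.3842×10⁻⁴ = 0.016942608 m
Layer 4: 0.9316×10⁻⁴ × 0.28 × 930 = 0.024258864 m
Δh = 0.040318 + 0.041676 + 0.016942608 + 0.024258864 = 0.123195472 m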